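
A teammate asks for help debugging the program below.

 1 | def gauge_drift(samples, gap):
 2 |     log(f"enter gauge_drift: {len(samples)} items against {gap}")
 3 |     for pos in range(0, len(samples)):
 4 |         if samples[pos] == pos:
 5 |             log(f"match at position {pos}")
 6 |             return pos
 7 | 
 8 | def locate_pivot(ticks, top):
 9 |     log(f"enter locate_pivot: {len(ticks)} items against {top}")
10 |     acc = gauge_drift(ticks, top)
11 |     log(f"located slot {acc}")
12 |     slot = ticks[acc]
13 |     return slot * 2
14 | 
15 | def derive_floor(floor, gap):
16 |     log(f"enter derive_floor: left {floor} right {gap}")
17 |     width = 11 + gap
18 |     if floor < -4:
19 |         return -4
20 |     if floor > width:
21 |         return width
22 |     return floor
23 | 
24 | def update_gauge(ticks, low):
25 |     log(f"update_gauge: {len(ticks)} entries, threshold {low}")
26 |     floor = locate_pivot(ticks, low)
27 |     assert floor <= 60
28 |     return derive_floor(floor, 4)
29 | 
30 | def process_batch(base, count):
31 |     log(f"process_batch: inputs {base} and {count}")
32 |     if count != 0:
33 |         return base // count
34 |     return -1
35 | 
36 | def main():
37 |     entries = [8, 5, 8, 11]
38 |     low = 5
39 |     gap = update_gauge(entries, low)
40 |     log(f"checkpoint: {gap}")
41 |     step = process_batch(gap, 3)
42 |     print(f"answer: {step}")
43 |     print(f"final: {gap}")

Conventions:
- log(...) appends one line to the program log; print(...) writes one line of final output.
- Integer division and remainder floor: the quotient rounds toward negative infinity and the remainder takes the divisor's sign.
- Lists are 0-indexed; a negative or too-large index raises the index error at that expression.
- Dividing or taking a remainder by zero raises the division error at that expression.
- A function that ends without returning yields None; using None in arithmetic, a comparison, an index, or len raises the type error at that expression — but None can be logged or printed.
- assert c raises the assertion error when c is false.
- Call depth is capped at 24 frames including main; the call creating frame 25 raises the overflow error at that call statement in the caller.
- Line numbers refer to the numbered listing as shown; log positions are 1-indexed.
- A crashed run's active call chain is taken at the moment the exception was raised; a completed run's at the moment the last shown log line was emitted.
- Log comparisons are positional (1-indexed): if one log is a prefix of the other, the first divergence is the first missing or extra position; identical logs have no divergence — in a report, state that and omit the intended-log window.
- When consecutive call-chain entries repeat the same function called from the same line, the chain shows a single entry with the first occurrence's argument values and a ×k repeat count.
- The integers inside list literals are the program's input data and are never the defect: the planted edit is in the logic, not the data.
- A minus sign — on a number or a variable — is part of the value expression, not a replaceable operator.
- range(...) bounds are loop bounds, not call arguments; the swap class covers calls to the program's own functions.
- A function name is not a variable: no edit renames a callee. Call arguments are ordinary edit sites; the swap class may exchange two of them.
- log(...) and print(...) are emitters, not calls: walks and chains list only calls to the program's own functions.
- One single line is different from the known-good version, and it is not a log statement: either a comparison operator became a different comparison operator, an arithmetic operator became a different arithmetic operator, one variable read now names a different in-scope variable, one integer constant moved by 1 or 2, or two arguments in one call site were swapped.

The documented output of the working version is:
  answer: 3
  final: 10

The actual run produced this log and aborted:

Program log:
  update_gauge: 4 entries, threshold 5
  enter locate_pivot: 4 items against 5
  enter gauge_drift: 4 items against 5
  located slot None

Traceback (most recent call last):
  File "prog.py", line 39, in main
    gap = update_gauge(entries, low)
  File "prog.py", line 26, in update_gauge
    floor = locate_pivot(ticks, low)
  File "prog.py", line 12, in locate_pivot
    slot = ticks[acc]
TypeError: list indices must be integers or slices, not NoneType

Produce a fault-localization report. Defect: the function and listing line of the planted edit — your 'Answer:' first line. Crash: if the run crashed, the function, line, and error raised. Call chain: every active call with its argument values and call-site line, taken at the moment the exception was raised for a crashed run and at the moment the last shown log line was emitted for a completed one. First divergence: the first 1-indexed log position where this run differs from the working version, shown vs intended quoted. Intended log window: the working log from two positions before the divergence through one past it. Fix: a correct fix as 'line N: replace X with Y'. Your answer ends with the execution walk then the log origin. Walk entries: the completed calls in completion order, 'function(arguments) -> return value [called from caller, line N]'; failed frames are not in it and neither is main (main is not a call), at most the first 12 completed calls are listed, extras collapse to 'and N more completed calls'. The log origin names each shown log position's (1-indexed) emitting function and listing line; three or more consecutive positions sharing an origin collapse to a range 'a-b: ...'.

Answer: the defect is in gauge_drift at line 4.
Key observation: Everything matches until log position 4, which reads 'located slot None' in place of 'match at position 1'.
Crash: locate_pivot, line 12, TypeError.
Call chain: main -> update_gauge([8, 5, 8, 11], 5) (called at line 39) -> locate_pivot([8, 5, 8, 11], 5) (called at line 26).
First divergence: position 4; shown 'located slot None' vs intended 'match at position 1'.
Intended log window:
  2: enter locate_pivot: 4 items against 5
  3: enter gauge_drift: 4 items against 5
  4: match at position 1
  5: located slot 1
Execution walk:
  gauge_drift([8, 5, 8, 11], 5) -> None  [called from locate_pivot, line 10]
Log origins:
  1: emitted by update_gauge (line 25)
  2: emitted by locate_pivot (line 9)
  3: emitted by gauge_drift (line 2)
  4: emitted by locate_pivot (line 11)
A correct fix: line 4: replace `samples[pos] == pos` with `samples[pos] == gap`.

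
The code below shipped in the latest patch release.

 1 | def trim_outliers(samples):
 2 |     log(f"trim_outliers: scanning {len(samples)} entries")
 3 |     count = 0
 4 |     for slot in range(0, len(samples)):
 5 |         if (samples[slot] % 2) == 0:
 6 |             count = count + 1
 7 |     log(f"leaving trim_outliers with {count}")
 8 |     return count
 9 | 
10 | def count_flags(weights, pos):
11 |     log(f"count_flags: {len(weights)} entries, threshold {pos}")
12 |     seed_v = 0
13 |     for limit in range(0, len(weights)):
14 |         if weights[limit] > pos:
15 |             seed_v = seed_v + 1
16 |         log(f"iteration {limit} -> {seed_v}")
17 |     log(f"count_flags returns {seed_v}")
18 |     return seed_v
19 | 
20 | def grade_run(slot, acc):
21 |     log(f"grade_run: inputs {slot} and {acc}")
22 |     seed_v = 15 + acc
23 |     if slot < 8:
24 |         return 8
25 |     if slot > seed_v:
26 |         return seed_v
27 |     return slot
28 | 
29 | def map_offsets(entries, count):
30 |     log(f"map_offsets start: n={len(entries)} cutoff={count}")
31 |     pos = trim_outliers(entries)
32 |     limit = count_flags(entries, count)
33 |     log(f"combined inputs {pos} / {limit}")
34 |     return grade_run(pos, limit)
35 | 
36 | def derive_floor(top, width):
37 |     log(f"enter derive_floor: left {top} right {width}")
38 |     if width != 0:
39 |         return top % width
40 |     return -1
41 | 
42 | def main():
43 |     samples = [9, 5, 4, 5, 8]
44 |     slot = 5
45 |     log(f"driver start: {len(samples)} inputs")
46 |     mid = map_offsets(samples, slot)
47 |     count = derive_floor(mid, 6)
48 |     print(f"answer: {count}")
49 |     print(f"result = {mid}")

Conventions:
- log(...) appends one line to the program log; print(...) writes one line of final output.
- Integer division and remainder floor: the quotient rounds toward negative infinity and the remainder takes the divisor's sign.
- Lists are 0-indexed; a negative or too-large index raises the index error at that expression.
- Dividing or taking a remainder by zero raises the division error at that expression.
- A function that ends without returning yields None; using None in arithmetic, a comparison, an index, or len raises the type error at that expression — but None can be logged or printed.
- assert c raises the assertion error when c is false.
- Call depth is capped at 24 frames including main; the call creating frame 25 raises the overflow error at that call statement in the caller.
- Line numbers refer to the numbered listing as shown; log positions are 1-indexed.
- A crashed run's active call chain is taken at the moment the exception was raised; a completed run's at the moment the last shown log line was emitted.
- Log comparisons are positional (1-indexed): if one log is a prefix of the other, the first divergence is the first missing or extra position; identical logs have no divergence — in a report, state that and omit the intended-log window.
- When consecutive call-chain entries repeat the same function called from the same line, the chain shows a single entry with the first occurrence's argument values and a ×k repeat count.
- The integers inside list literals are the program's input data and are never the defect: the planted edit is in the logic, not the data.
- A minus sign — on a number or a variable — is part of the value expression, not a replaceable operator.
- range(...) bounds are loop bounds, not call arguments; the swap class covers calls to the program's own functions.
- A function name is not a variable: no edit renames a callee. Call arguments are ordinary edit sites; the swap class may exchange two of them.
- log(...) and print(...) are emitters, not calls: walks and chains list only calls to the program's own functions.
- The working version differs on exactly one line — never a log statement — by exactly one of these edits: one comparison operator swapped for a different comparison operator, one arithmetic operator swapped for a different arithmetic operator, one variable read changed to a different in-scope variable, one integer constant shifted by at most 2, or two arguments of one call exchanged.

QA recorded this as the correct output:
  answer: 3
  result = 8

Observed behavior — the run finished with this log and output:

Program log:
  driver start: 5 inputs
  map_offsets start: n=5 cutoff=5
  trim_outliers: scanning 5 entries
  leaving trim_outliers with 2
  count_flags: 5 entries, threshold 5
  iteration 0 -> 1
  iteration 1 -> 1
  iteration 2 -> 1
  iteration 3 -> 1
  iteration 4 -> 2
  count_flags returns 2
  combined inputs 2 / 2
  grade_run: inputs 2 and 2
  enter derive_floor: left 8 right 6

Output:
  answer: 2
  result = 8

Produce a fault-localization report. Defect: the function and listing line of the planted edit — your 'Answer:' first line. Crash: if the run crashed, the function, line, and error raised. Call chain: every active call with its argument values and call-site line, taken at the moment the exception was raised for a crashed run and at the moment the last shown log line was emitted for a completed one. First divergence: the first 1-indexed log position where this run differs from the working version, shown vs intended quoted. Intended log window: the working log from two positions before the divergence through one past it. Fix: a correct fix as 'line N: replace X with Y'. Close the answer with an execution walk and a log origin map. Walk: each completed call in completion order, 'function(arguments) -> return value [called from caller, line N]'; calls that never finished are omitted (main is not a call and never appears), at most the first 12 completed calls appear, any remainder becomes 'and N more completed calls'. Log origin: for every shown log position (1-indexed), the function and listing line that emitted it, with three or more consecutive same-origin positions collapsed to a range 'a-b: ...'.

Answer: the defect is in main at line 47.
The tell: Everything matches until log position 14, which reads 'enter derive_floor: left 8 right 6' in place of 'enter derive_floor: left 8 right 5'.
Call chain: main -> derive_floor(8, 6) (called at line 47).
First divergence: position 14 — shown 'enter derive_floor: left 8 right 6', intended 'enter derive_floor: left 8 right 5'.
Intended log window:
  12: combined inputs 2 / 2
  13: grade_run: inputs 2 and 2
  14: enter derive_floor: left 8 right 5
Execution walk:
  trim_outliers([9, 5, 4, 5, 8]) -> 2  [called from map_offsets, line 31]
  count_flags([9, 5, 4, 5, 8], 5) -> 2  [called from map_offsets, line 32]
  grade_run(2, 2) -> 8  [called from map_offsets, line 34]
  map_offsets([9, 5, 4, 5, 8], 5) -> 8  [called from main, line 46]
  derive_floor(8, 6) -> 2  [called from main, line 47]
Log line origins:
  1 — main, line 45
  2 — map_offsets, line 30
  3 — trim_outliers, line 2
  4 — trim_outliers, line 7
  5 — count_flags, line 11
  6-10 — count_flags, line 16
  11 — count_flags, line 17
  12 — map_offsets, line 33
  13 — grade_run, line 21
  14 — derive_floor, line 37
A correct fix: line 47: replace `6` with `5`.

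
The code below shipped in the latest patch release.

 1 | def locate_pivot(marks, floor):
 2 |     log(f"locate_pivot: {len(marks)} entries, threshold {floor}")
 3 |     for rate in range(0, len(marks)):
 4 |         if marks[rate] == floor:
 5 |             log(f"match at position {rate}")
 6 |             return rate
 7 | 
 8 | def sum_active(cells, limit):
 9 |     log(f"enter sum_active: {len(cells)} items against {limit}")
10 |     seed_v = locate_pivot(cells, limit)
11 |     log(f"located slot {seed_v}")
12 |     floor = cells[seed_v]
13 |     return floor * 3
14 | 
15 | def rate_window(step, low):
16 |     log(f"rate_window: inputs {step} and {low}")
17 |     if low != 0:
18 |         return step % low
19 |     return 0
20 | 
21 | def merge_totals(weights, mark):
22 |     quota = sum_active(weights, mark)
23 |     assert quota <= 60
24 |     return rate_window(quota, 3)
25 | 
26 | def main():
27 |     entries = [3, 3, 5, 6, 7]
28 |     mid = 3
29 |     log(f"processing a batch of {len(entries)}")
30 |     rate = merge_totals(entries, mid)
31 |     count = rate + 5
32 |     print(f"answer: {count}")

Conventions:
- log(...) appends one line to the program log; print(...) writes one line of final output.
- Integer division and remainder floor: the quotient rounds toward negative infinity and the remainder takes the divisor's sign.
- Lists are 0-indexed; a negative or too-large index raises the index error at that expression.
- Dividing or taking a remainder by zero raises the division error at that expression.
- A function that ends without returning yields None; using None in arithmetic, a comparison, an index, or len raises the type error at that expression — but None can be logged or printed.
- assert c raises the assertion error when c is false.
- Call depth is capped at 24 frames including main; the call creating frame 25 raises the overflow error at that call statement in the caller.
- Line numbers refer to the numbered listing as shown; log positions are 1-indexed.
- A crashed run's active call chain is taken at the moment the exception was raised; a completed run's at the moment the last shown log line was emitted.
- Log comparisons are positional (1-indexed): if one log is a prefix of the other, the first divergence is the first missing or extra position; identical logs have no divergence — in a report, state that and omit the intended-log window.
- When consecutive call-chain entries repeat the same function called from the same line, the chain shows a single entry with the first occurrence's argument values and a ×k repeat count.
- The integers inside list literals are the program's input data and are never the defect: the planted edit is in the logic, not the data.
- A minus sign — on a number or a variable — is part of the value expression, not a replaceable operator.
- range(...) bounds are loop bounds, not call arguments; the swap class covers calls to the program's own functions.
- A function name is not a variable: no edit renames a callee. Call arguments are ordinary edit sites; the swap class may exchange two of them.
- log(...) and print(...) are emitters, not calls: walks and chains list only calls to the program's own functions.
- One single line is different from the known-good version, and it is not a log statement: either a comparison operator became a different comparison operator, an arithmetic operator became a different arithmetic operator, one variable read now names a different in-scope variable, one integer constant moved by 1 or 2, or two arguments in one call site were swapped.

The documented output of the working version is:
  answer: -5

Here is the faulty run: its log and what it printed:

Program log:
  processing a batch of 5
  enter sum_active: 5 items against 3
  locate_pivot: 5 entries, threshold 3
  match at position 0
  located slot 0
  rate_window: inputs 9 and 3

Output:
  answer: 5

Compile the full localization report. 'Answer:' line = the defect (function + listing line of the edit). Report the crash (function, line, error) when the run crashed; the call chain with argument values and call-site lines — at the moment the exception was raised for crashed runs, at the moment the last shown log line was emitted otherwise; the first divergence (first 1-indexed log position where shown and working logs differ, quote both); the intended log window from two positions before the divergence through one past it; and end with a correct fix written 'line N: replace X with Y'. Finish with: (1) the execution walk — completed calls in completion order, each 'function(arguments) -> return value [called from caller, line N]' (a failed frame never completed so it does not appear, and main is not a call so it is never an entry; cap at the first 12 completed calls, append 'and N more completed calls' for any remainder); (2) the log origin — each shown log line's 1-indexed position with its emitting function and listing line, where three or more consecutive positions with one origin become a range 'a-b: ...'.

Answer: the defect is in main at line 31.
Key observation: No log line changed; the fault shows up purely in the output.
Call chain: main -> merge_totals([3, 3, 5, 6, 7], 3) (called at line 30) -> rate_window(9, 3) (called at line 24).
First divergence: none (the log streams are identical).
Execution walk:
  locate_pivot([3, 3, 5, 6, 7], 3) -> 0  [called from sum_active, line 10]
  sum_active([3, 3, 5, 6, 7], 3) -> 9  [called from merge_totals, line 22]
  rate_window(9, 3) -> 0  [called from merge_totals, line 24]
  merge_totals([3, 3, 5, 6, 7], 3) -> 0  [called from main, line 30]
Origin of each log line:
  1: from main, line 29
  2: from sum_active, line 9
  3: from locate_pivot, line 2
  4: from locate_pivot, line 5
  5: from sum_active, line 11
  6: from rate_window, line 16
A correct fix: line 31: replace `+` with `-`.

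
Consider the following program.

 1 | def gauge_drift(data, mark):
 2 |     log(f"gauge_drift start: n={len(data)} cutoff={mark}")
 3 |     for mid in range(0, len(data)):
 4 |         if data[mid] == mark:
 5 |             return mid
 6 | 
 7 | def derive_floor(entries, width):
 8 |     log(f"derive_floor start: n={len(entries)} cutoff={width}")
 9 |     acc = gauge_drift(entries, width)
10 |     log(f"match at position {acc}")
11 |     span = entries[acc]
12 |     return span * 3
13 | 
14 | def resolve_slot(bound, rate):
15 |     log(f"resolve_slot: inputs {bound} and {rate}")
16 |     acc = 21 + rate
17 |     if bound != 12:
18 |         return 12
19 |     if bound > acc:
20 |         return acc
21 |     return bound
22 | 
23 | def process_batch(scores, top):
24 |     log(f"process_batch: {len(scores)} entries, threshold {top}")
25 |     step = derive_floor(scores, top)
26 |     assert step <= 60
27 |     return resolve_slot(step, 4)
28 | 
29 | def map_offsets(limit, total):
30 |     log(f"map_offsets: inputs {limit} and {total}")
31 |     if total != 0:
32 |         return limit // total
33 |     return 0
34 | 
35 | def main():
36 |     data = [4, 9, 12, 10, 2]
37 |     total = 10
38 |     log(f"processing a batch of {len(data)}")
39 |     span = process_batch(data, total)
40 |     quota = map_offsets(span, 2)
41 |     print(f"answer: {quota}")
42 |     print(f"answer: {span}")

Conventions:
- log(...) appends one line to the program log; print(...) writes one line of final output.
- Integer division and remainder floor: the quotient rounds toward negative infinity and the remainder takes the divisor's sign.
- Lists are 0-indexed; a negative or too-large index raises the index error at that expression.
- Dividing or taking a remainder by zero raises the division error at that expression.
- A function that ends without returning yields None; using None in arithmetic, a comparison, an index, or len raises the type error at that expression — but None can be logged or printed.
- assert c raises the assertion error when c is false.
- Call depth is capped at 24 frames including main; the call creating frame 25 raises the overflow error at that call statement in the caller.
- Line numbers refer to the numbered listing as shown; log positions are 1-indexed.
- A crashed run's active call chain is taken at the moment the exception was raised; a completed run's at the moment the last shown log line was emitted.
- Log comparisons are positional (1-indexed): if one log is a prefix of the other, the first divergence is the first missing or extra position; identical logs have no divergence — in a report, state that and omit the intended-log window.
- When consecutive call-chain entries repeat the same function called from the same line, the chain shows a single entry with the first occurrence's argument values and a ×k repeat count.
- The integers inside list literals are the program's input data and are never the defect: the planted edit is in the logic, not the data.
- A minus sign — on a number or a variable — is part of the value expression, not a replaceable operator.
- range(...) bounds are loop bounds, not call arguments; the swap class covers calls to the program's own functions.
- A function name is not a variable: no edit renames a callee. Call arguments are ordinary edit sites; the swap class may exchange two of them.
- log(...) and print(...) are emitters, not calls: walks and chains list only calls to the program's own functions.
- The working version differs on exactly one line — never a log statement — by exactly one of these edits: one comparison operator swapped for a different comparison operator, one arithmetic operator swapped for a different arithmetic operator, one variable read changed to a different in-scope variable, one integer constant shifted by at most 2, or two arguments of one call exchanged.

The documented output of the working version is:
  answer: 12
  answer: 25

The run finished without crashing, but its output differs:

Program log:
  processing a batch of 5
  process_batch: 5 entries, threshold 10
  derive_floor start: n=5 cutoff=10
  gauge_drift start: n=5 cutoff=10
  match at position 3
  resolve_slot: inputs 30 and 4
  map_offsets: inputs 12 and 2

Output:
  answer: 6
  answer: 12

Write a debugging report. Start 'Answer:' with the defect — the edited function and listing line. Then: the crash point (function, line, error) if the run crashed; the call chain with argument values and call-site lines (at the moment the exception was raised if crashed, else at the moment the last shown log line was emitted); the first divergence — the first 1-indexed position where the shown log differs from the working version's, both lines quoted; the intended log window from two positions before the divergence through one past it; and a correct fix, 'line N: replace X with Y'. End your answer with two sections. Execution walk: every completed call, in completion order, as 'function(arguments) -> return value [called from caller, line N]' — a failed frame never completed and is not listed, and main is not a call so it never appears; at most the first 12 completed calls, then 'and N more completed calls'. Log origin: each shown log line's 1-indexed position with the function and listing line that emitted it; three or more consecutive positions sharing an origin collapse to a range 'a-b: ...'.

Answer: the defect is in resolve_slot at line 17.
Key fact: Everything matches until log position 7, which reads 'map_offsets: inputs 12 and 2' in place of 'map_offsets: inputs 25 and 2'.
Call chain: main -> map_offsets(12, 2) (called at line 40).
First divergence: position 7 — shown 'map_offsets: inputs 12 and 2', intended 'map_offsets: inputs 25 and 2'.
Intended log window:
  5: match at position 3
  6: resolve_slot: inputs 30 and 4
  7: map_offsets: inputs 25 and 2
Execution walk:
  gauge_drift([4, 9, 12, 10, 2], 10) -> 3  [called from derive_floor, line 9]
  derive_floor([4, 9, 12, 10, 2], 10) -> 30  [called from process_batch, line 25]
  resolve_slot(30, 4) -> 12  [called from process_batch, line 27]
  process_batch([4, 9, 12, 10, 2], 10) -> 12  [called from main, line 39]
  map_offsets(12, 2) -> 6  [called from main, line 40]
Log origins:
  1 — main, line 38
  2 — process_batch, line 24
  3 — derive_floor, line 8
  4 — gauge_drift, line 2
  5 — derive_floor, line 10
  6 — resolve_slot, line 15
  7 — map_offsets, line 30
A correct fix: line 17: replace `!=` with `<`.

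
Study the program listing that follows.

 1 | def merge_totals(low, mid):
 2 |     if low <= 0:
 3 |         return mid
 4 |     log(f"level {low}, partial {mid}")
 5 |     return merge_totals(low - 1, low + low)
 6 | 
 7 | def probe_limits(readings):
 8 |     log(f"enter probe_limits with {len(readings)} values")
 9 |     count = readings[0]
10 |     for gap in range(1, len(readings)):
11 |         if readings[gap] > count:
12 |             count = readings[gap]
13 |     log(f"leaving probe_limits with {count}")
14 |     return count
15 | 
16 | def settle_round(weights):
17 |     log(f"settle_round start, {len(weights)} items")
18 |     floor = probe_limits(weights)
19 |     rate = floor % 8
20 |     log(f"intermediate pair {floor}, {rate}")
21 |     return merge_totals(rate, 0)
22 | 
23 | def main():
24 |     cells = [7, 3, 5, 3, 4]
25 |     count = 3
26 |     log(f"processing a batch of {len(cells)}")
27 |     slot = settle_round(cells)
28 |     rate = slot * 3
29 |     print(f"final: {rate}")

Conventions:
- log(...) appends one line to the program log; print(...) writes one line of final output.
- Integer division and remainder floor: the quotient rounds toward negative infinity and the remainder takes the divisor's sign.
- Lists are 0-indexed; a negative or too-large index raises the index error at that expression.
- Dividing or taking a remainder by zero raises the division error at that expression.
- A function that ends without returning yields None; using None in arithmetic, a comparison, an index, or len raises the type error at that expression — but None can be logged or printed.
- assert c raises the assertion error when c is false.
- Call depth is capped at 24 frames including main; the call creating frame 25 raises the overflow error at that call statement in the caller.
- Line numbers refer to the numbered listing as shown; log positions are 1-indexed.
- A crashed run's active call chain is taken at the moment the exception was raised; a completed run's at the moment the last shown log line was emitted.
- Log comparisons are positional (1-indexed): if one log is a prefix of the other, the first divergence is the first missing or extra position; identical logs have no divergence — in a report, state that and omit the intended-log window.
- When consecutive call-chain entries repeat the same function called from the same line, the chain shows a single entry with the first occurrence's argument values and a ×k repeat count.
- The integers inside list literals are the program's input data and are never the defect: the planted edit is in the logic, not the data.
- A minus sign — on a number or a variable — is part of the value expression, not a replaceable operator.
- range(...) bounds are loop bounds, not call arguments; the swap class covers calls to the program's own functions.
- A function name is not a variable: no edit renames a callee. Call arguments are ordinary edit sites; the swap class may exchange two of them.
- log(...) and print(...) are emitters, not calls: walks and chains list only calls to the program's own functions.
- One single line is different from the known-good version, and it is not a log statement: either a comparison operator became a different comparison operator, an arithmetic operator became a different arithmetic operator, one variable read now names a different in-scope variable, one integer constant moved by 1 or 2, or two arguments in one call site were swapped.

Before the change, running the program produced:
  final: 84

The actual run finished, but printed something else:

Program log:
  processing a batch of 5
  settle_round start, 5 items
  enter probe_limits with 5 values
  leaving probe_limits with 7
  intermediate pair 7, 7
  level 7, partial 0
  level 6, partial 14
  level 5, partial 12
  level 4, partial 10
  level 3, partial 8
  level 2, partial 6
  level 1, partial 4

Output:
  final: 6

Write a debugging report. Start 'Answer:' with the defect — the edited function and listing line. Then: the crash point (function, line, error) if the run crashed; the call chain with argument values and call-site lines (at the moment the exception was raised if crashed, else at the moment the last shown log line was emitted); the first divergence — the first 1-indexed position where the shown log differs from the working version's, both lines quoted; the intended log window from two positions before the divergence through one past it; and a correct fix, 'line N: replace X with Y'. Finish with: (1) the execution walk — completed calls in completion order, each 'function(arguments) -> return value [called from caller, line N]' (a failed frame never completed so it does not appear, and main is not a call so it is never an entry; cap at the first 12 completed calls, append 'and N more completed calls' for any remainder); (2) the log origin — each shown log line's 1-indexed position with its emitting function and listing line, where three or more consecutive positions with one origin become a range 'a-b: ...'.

Answer: the defect is in merge_totals at line 5.
Key fact: The log first diverges at position 7: the faulty run prints 'level 6, partial 14' where the working version prints 'level 6, partial 7'.
Call chain: main -> settle_round([7, 3, 5, 3, 4]) (called at line 27) -> merge_totals(7, 0) (called at line 21) -> merge_totals(6, 14) (called at line 5) ×6.
First divergence: position 7; shown 'level 6, partial 14' vs intended 'level 6, partial 7'.
Intended log window:
  5: intermediate pair 7, 7
  6: level 7, partial 0
  7: level 6, partial 7
  8: level 5, partial 13
Execution walk:
  probe_limits([7, 3, 5, 3, 4]) -> 7  [called from settle_round, line 18]
  merge_totals(0, 2) -> 2  [called from merge_totals, line 5]
  merge_totals(1, 4) -> 2  [called from merge_totals, line 5]
  merge_totals(2, 6) -> 2  [called from merge_totals, line 5]
  merge_totals(3, 8) -> 2  [called from merge_totals, line 5]
  merge_totals(4, 10) -> 2  [called from merge_totals, line 5]
  merge_totals(5, 12) -> 2  [called from merge_totals, line 5]
  merge_totals(6, 14) -> 2  [called from merge_totals, line 5]
  merge_totals(7, 0) -> 2  [called from settle_round, line 21]
  settle_round([7, 3, 5, 3, 4]) -> 2  [called from main, line 27]
Origin of each log line:
  1: emitted by main (line 26)
  2: emitted by settle_round (line 17)
  3: emitted by probe_limits (line 8)
  4: emitted by probe_limits (line 13)
  5: emitted by settle_round (line 20)
  6-12: emitted by merge_totals (line 4)
A correct fix: line 5: replace `low + low` with `mid + low`.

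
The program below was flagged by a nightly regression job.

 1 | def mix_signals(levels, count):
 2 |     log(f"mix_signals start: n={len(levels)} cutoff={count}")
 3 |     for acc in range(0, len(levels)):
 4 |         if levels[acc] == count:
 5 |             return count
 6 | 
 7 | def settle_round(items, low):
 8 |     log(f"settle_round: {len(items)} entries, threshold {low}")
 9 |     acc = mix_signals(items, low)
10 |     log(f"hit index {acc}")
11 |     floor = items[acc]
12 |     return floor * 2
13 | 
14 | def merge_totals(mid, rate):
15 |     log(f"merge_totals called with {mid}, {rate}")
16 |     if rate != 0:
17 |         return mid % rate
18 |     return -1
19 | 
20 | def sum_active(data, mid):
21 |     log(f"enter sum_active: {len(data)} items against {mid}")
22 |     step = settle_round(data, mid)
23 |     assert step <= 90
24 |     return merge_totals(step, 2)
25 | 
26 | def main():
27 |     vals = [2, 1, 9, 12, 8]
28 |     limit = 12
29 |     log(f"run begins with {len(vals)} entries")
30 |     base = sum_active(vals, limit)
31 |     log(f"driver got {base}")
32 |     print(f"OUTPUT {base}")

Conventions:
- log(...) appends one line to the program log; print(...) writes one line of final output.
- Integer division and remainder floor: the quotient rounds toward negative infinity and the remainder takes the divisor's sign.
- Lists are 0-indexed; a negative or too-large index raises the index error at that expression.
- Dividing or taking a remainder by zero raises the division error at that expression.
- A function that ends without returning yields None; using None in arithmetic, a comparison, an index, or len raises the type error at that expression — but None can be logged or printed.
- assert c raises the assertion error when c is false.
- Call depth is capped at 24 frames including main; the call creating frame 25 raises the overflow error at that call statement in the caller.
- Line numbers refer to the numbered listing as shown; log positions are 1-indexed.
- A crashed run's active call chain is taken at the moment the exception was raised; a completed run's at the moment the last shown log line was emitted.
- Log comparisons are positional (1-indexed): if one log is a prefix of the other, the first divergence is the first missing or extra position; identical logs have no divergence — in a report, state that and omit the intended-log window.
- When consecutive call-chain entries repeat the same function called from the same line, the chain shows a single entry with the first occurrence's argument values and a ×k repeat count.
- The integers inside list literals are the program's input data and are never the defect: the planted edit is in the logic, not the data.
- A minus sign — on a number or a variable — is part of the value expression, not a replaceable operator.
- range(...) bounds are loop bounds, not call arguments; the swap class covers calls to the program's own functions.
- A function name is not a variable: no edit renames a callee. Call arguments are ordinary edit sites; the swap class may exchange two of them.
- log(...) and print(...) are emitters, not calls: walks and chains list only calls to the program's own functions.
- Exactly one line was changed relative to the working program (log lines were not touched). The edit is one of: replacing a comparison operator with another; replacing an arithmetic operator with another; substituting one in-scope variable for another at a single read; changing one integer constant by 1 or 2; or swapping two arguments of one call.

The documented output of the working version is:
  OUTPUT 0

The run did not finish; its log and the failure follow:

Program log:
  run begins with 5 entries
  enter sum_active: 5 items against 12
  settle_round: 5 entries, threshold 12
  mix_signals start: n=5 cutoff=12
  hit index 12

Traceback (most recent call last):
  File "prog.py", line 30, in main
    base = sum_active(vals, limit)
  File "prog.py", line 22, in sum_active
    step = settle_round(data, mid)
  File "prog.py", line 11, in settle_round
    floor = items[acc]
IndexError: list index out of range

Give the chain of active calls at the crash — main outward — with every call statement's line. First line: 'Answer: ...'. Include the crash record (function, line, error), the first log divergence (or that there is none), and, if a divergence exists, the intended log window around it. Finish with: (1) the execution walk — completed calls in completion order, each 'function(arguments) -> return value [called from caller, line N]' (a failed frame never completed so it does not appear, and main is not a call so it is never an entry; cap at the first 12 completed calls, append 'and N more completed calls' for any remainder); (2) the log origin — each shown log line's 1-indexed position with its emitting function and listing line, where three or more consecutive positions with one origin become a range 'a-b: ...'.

Answer: main -> sum_active (called at line 30) -> settle_round (called at line 22).
Key observation: The earliest visible damage is log position 5 — 'hit index 12' rather than the intended 'hit index 3'.
Crash: settle_round, line 11, IndexError.
First divergence: position 5 — shown 'hit index 12', intended 'hit index 3'.
Intended log window:
  3: settle_round: 5 entries, threshold 12
  4: mix_signals start: n=5 cutoff=12
  5: hit index 3
  6: merge_totals called with 24, 2
Execution walk:
  mix_signals([2, 1, 9, 12, 8], 12) -> 12  [called from settle_round, line 9]
Log origin:
  1: logged in main at line 29
  2: logged in sum_active at line 21
  3: logged in settle_round at line 8
  4: logged in mix_signals at line 2
  5: logged in settle_round at line 10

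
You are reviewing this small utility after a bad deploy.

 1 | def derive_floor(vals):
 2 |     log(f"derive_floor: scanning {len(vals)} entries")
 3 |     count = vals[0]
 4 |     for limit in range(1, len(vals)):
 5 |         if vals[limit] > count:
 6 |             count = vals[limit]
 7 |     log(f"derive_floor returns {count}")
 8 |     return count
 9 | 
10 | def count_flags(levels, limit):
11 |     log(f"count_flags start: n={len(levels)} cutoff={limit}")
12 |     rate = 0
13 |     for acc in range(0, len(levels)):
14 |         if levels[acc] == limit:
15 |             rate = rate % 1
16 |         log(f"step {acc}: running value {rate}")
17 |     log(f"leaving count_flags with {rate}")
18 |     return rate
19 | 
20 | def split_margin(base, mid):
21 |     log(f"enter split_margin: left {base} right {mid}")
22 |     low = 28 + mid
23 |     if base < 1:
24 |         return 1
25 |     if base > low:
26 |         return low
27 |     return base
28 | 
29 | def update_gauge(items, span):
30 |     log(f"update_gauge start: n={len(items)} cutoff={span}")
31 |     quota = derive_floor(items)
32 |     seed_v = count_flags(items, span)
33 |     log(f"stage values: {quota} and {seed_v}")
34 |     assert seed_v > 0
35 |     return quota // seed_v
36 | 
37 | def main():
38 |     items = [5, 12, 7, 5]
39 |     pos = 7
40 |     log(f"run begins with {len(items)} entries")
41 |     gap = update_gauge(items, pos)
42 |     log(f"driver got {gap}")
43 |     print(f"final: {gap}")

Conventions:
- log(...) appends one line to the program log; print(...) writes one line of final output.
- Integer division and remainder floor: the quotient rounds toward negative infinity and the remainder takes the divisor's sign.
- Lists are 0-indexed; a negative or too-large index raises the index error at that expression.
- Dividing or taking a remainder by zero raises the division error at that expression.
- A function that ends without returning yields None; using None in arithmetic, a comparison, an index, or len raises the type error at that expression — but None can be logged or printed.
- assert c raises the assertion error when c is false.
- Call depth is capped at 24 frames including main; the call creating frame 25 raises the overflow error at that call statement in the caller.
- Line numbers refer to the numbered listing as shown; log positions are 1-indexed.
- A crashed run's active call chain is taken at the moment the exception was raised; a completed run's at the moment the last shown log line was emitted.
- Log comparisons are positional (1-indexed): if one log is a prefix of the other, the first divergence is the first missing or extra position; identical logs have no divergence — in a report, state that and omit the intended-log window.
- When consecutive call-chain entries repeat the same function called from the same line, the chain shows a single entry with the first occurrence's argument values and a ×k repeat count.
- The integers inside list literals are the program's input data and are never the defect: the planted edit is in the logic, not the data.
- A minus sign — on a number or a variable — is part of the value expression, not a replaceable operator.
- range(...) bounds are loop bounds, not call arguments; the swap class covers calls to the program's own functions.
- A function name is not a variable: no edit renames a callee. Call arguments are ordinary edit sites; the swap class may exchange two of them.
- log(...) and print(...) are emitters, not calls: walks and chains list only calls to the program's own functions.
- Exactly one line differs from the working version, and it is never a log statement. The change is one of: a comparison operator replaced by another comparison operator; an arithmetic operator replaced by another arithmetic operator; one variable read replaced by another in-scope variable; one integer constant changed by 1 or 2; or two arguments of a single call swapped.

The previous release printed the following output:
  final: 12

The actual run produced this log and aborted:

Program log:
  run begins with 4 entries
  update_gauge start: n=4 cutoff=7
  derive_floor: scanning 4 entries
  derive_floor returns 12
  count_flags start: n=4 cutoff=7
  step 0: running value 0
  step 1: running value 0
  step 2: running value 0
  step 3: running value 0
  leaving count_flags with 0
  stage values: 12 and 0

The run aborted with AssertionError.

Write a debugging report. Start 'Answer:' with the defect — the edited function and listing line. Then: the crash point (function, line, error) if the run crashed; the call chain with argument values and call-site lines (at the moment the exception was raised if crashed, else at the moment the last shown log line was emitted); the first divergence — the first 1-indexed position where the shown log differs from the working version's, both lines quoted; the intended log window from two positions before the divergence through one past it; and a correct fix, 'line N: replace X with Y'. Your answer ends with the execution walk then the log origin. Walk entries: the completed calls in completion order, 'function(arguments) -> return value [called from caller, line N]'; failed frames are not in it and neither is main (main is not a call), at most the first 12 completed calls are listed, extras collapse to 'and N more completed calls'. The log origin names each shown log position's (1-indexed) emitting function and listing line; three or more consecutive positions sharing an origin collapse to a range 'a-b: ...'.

Answer: the defect is in count_flags at line 15.
Key fact: Log line 8 is where behavior first shows: 'step 2: running value 0' appears instead of 'step 2: running value 1'.
Crash: update_gauge, line 34, AssertionError.
Call chain: main -> update_gauge([5, 12, 7, 5], 7) (called at line 41).
First divergence: position 8 — shown 'step 2: running value 0', intended 'step 2: running value 1'.
Intended log window:
  6: step 0: running value 0
  7: step 1: running value 0
  8: step 2: running value 1
  9: step 3: running value 1
Execution walk:
  derive_floor([5, 12, 7, 5]) -> 12  [called from update_gauge, line 31]
  count_flags([5, 12, 7, 5], 7) -> 0  [called from update_gauge, line 32]
Origin of each log line:
  1: emitted by main (line 40)
  2: emitted by update_gauge (line 30)
  3: emitted by derive_floor (line 2)
  4: emitted by derive_floor (line 7)
  5: emitted by count_flags (line 11)
  6-9: emitted by count_flags (line 16)
  10: emitted by count_flags (line 17)
  11: emitted by update_gauge (line 33)
A correct fix: line 15: replace `%` with `+`.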